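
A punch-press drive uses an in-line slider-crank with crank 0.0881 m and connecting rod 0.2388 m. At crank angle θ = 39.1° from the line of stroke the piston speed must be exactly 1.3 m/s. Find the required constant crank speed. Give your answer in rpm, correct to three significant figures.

173

For an in-line slider-crank, |v_piston| = rω|sinθ|·[1 + r cosθ/√(L² − r² sin²θ)].
With r = 0.0881 m, L = 0.2388 m, θ = 39.1°: the bracketed kinematic factor |dx/dθ| = 0.071919 m.
ω = v/|dx/dθ| = 1.3/0.071919 = 18.076 rad/s.
N = 60ω/(2π) = 172.61 rpm.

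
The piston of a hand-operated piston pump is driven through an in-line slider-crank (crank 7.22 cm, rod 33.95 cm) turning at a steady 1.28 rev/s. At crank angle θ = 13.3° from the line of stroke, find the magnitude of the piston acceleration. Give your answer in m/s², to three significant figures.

5.44

ω = 2π·1.28 = 8.042 rad/s
x(θ) = r cosθ + √(L² − r² sin²θ); with ω constant, a = ω²·d²x/dθ².
d²x/dθ² = −r cosθ − r²(cos2θ)/√u − r⁴ sin²2θ/(4u^{3/2}),  u = L² − r² sin²θ = 0.114984 m².
Substituting r = 0.0722 m, L = 0.3395 m, θ = 13.3°: d²x/dθ² = -0.084044 m.
a = ω²·d²x/dθ² = (8.042)²·(-0.084044) = -5.4361 m/s²;  |a| = 5.4361 m/s².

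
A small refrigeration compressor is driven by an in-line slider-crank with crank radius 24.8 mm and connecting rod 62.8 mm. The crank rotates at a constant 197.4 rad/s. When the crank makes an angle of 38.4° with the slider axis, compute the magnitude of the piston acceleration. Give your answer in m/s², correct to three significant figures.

863

ω = 197.4 rad/s
x(θ) = r cosθ + √(L² − r² sin²θ); with ω constant, a = ω²·d²x/dθ².
d²x/dθ² = −r cosθ − r²(cos2θ)/√u − r⁴ sin²2θ/(4u^{3/2}),  u = L² − r² sin²θ = 0.00370654 m².
Substituting r = 0.0248 m, L = 0.0628 m, θ = 38.4°: d²x/dθ² = -0.02214 m.
a = ω²·d²x/dθ² = (197.4)²·(-0.02214) = -862.71 m/s²;  |a| = 862.71 m/s².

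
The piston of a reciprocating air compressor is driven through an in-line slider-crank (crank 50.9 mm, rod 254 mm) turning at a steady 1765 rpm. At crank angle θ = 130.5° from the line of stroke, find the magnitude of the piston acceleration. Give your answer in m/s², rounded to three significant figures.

1180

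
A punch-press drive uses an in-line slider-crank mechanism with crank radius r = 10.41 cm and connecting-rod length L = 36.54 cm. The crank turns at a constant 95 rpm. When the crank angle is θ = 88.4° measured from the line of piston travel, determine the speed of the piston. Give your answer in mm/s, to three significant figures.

1040

ω = 2π·95/60 = 9.948 rad/s
For an in-line slider-crank, x = r cosθ + √(L² − r² sin²θ), so v = −rω sinθ·[1 + r cosθ/√(L² − r² sin²θ)].
With r = 0.1041 m, L = 0.3654 m, θ = 88.4°: √(L² − r² sin²θ) = 0.35027 m.
v = −0.1041·9.948·0.99961·[1 + 0.1041·0.02792/0.35027] = -1.0438 m/s.
|v| = 1.0438 m/s = 1043.8 mm/s.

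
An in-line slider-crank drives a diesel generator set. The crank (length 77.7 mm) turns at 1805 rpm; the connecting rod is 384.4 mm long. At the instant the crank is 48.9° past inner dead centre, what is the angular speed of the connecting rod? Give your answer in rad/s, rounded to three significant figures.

ω = 189 rad/s (converted from 1805 rpm).
The rod makes angle φ with the slider axis where L sinφ = r sinθ; differentiating, L cosφ·φ̇ = r ω cosθ.
L cosφ = √(L² − r² sin²θ) = 0.37991 m.
|ω_rod| = r ω |cosθ| / √(L² − r² sin²θ) = 0.0777·189·0.65738/0.37991 = 25.413 rad/s.

25.4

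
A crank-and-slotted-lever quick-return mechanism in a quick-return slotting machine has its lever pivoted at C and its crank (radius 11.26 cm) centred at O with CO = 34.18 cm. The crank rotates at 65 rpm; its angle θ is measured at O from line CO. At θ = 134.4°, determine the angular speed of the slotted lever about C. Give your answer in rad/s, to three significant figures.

ω = 6.807 rad/s (from 65 rpm).
Crank pin A relative to C: A = (d + r cosθ, r sinθ); lever angle φ = atan2(r sinθ, d + r cosθ).
Differentiating tanφ: φ̇ = rω(d cosθ + r)/(d² + r² + 2dr cosθ).
d² + r² + 2dr cosθ = |CA|² = 0.0756506 m²;  d cosθ + r = -0.12654 m.
|ω_lever| = |0.1126·6.807·-0.12654| / 0.0756506 = 1.2821 rad/s.

1.28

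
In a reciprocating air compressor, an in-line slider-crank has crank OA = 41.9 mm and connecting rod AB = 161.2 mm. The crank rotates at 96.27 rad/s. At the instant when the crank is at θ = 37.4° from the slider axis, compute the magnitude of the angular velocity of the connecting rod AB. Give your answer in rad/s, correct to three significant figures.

ω = 96.27 rad/s
The rod makes angle φ with the slider axis where L sinφ = r sinθ; differentiating, L cosφ·φ̇ = r ω cosθ.
L cosφ = √(L² − r² sin²θ) = 0.15918 m.
|ω_rod| = r ω |cosθ| / √(L² − r² sin²θ) = 0.0419·96.27·0.79441/0.15918 = 20.131 rad/s.

20.1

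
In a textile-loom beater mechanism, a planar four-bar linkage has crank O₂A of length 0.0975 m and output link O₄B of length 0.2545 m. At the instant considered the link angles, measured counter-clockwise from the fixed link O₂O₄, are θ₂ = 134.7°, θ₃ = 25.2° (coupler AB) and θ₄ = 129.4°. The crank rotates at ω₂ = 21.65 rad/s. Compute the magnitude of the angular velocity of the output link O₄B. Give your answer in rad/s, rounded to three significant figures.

ω₂ = 21.65 rad/s
Differentiating the loop-closure r₂e^{iθ₂}+r₃e^{iθ₃}=r₁+r₄e^{iθ₄} gives r₂ω₂e^{iθ₂}+r₃ω₃e^{iθ₃}=r₄ω₄e^{iθ₄}.
Eliminating the other unknown: ω₄ = r₂ω₂ sin(θ₂−θ₃) / [r₄ sin(θ₄−θ₃)].
Numerator sine = +0.94264; denominator sine = +0.96945.
Result = 0.0975·21.65·(+0.94264) / (0.2545·(+0.96945)) = +8.0649 rad/s; magnitude 8.0649 rad/s.

8.06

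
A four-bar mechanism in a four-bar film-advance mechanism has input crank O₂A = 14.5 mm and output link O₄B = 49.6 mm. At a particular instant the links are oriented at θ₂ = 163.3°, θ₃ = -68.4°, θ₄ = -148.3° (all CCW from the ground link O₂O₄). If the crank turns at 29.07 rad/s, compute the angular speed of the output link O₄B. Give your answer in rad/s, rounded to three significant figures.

ω₂ = 29.07 rad/s
Differentiating the loop-closure r₂e^{iθ₂}+r₃e^{iθ₃}=r₁+r₄e^{iθ₄} gives r₂ω₂e^{iθ₂}+r₃ω₃e^{iθ₃}=r₄ω₄e^{iθ₄}.
Eliminating the other unknown: ω₄ = r₂ω₂ sin(θ₂−θ₃) / [r₄ sin(θ₄−θ₃)].
Numerator sine = -0.78478; denominator sine = -0.98450.
Result = 0.0145·29.07·(-0.78478) / (0.0496·(-0.98450)) = +6.7742 rad/s; magnitude 6.7742 rad/s.

6.77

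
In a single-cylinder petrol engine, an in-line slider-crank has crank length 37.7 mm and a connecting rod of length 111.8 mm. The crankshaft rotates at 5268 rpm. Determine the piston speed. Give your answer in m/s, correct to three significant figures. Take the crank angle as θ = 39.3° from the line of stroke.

16.7

ω = 2π·5268/60 = 551.7 rad/s
For an in-line slider-crank, x = r cosθ + √(L² − r² sin²θ), so v = −rω sinθ·[1 + r cosθ/√(L² − r² sin²θ)].
With r = 0.0377 m, L = 0.1118 m, θ = 39.3°: √(L² − r² sin²θ) = 0.10922 m.
v = −0.0377·551.7·0.63338·[1 + 0.0377·0.77384/0.10922] = -16.691 m/s.
|v| = 16.691 m/s.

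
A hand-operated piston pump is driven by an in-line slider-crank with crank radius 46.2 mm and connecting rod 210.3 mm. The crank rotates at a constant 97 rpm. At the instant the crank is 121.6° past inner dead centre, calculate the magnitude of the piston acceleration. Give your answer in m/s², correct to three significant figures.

2.97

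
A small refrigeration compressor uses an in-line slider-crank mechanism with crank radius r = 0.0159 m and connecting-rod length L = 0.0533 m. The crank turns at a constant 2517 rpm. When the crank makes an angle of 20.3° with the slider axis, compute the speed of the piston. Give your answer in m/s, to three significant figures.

1.86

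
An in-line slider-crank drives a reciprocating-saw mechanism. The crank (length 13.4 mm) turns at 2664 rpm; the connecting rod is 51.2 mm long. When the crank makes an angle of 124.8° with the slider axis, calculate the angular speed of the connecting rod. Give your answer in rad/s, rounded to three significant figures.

ω = 279 rad/s (converted from 2664 rpm).
The rod makes angle φ with the slider axis where L sinφ = r sinθ; differentiating, L cosφ·φ̇ = r ω cosθ.
L cosφ = √(L² − r² sin²θ) = 0.050004 m.
|ω_rod| = r ω |cosθ| / √(L² − r² sin²θ) = 0.0134·279·0.57071/0.050004 = 42.666 rad/s.

42.7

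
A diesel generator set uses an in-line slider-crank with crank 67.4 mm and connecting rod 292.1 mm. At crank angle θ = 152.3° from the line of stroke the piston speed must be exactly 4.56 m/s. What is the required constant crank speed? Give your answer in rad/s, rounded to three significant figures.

183

For an in-line slider-crank, |v_piston| = rω|sinθ|·[1 + r cosθ/√(L² − r² sin²θ)].
With r = 0.0674 m, L = 0.2921 m, θ = 152.3°: the bracketed kinematic factor |dx/dθ| = 0.024892 m.
ω = v/|dx/dθ| = 4.56/0.024892 = 183.19 rad/s.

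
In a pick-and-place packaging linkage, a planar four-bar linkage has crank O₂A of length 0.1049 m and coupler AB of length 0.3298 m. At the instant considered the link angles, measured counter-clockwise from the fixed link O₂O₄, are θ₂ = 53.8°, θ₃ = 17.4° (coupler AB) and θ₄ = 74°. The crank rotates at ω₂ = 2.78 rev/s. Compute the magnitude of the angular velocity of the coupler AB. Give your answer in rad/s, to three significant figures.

2.30

ω₂ = 17.47 rad/s (from 2.78 rev/s).
Differentiating the loop-closure r₂e^{iθ₂}+r₃e^{iθ₃}=r₁+r₄e^{iθ₄} gives r₂ω₂e^{iθ₂}+r₃ω₃e^{iθ₃}=r₄ω₄e^{iθ₄}.
Eliminating the other unknown: ω₃ = r₂ω₂ sin(θ₄−θ₂) / [r₃ sin(θ₃−θ₄)].
Numerator sine = +0.34530; denominator sine = -0.83485.
Result = 0.1049·17.47·(+0.34530) / (0.3298·(-0.83485)) = -2.2979 rad/s; magnitude 2.2979 rad/s.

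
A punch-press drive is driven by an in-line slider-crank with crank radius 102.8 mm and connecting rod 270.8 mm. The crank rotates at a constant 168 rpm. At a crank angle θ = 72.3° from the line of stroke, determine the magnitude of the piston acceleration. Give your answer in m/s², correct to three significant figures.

0.706

ω = 2π·168/60 = 17.59 rad/s
x(θ) = r cosθ + √(L² − r² sin²θ); with ω constant, a = ω²·d²x/dθ².
d²x/dθ² = −r cosθ − r²(cos2θ)/√u − r⁴ sin²2θ/(4u^{3/2}),  u = L² − r² sin²θ = 0.0637416 m².
Substituting r = 0.1028 m, L = 0.2708 m, θ = 72.3°: d²x/dθ² = +0.0022825 m.
a = ω²·d²x/dθ² = (17.59)²·(+0.0022825) = +0.70647 m/s²;  |a| = 0.70647 m/s².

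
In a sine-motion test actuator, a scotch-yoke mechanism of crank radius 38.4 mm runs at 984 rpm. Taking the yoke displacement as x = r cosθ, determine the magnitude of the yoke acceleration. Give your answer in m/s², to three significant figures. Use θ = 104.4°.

101

ω = 103 rad/s (from 984 rpm).
x = r cosθ ⇒ ẍ = −rω² cosθ (ω constant).
|a| = rω²|cosθ| = 0.0384·(103)²·|cos 104.4°| = 101.4 m/s².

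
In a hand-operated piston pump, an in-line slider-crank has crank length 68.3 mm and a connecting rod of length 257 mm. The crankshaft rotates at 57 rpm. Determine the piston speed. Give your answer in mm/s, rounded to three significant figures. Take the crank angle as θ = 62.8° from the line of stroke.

ω = 2π·57/60 = 5.969 rad/s
For an in-line slider-crank, x = r cosθ + √(L² − r² sin²θ), so v = −rω sinθ·[1 + r cosθ/√(L² − r² sin²θ)].
With r = 0.0683 m, L = 0.257 m, θ = 62.8°: √(L² − r² sin²θ) = 0.24972 m.
v = −0.0683·5.969·0.88942·[1 + 0.0683·0.45710/0.24972] = -0.40793 m/s.
|v| = 0.40793 m/s = 407.93 mm/s.

408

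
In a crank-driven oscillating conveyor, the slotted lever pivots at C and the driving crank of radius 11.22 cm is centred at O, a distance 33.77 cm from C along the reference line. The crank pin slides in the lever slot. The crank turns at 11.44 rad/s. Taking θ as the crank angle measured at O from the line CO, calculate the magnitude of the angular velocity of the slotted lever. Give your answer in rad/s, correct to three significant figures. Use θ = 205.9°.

ω = 11.44 rad/s
Crank pin A relative to C: A = (d + r cosθ, r sinθ); lever angle φ = atan2(r sinθ, d + r cosθ).
Differentiating tanφ: φ̇ = rω(d cosθ + r)/(d² + r² + 2dr cosθ).
d² + r² + 2dr cosθ = |CA|² = 0.0584617 m²;  d cosθ + r = -0.19158 m.
|ω_lever| = |0.1122·11.44·-0.19158| / 0.0584617 = 4.2063 rad/s.

4.21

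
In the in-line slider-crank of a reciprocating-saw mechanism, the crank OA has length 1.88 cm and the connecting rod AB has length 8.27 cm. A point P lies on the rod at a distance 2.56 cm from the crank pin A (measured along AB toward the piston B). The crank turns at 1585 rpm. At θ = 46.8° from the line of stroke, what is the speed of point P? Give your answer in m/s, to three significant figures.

2.80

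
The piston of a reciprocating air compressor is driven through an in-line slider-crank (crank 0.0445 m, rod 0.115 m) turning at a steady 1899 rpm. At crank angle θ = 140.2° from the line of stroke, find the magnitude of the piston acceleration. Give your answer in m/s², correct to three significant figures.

1200

ω = 2π·1899/60 = 198.9 rad/s
x(θ) = r cosθ + √(L² − r² sin²θ); with ω constant, a = ω²·d²x/dθ².
d²x/dθ² = −r cosθ − r²(cos2θ)/√u − r⁴ sin²2θ/(4u^{3/2}),  u = L² − r² sin²θ = 0.0124136 m².
Substituting r = 0.0445 m, L = 0.115 m, θ = 140.2°: d²x/dθ² = +0.030294 m.
a = ω²·d²x/dθ² = (198.9)²·(+0.030294) = +1198 m/s²;  |a| = 1198 m/s².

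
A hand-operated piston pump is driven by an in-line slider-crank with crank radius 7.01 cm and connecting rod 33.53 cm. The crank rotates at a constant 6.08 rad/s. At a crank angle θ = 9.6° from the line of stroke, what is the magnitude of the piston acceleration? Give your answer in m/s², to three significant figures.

3.07

ω = 6.08 rad/s
x(θ) = r cosθ + √(L² − r² sin²θ); with ω constant, a = ω²·d²x/dθ².
d²x/dθ² = −r cosθ − r²(cos2θ)/√u − r⁴ sin²2θ/(4u^{3/2}),  u = L² − r² sin²θ = 0.112289 m².
Substituting r = 0.0701 m, L = 0.3353 m, θ = 9.6°: d²x/dθ² = -0.082984 m.
a = ω²·d²x/dθ² = (6.08)²·(-0.082984) = -3.0676 m/s²;  |a| = 3.0676 m/s².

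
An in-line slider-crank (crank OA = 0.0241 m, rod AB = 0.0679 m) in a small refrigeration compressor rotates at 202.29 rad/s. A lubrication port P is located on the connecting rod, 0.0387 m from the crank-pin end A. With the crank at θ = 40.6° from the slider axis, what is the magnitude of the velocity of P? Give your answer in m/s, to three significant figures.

ω = 202.3 rad/s.  Crank-pin speed |V_A| = rω = 4.8752 m/s, perpendicular to OA.
Rod angle: sinφ = −(r/L) sinθ ⇒ φ = -13.355°; ω_rod = −rω cosθ/√(L²−r²sin²θ) = -56.031 rad/s.
V_P = V_A + ω_rod × AP, with AP = 0.0387 m along the rod.
Components: V_Px = −rω sinθ − a·ω_rod·sinφ = -3.6735 m/s;  V_Py = rω cosθ + a·ω_rod·cosφ = +1.5918 m/s.
|V_P| = √(V_Px² + V_Py²) = 4.0036 m/s.

4.00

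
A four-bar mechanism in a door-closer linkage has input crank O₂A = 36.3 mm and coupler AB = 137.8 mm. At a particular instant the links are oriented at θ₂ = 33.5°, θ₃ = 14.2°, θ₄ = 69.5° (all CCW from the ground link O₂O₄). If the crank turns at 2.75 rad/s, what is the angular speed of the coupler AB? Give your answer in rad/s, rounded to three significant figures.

ω₂ = 2.75 rad/s
Differentiating the loop-closure r₂e^{iθ₂}+r₃e^{iθ₃}=r₁+r₄e^{iθ₄} gives r₂ω₂e^{iθ₂}+r₃ω₃e^{iθ₃}=r₄ω₄e^{iθ₄}.
Eliminating the other unknown: ω₃ = r₂ω₂ sin(θ₄−θ₂) / [r₃ sin(θ₃−θ₄)].
Numerator sine = +0.58779; denominator sine = -0.82214.
Result = 0.0363·2.75·(+0.58779) / (0.1378·(-0.82214)) = -0.51792 rad/s; magnitude 0.51792 rad/s.

0.518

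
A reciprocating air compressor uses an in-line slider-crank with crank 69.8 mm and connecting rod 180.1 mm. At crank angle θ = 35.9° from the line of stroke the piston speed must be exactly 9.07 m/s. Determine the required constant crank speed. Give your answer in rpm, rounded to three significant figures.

1600

For an in-line slider-crank, |v_piston| = rω|sinθ|·[1 + r cosθ/√(L² − r² sin²θ)].
With r = 0.0698 m, L = 0.1801 m, θ = 35.9°: the bracketed kinematic factor |dx/dθ| = 0.054123 m.
ω = v/|dx/dθ| = 9.07/0.054123 = 167.58 rad/s.
N = 60ω/(2π) = 1600.3 rpm.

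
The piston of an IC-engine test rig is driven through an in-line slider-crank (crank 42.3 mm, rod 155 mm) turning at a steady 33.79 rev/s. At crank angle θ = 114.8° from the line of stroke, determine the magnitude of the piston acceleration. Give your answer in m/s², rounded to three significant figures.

ω = 2π·33.8 = 212.3 rad/s
x(θ) = r cosθ + √(L² − r² sin²θ); with ω constant, a = ω²·d²x/dθ².
d²x/dθ² = −r cosθ − r²(cos2θ)/√u − r⁴ sin²2θ/(4u^{3/2}),  u = L² − r² sin²θ = 0.0225505 m².
Substituting r = 0.0423 m, L = 0.155 m, θ = 114.8°: d²x/dθ² = +0.025328 m.
a = ω²·d²x/dθ² = (212.3)²·(+0.025328) = +1141.7 m/s²;  |a| = 1141.7 m/s².

1140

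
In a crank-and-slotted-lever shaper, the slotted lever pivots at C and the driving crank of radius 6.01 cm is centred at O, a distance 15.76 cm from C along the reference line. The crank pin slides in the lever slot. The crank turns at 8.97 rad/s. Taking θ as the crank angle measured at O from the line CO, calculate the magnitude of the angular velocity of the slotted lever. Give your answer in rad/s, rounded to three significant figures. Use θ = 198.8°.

ω = 8.97 rad/s
Crank pin A relative to C: A = (d + r cosθ, r sinθ); lever angle φ = atan2(r sinθ, d + r cosθ).
Differentiating tanφ: φ̇ = rω(d cosθ + r)/(d² + r² + 2dr cosθ).
d² + r² + 2dr cosθ = |CA|² = 0.0105169 m²;  d cosθ + r = -0.089092 m.
|ω_lever| = |0.0601·8.97·-0.089092| / 0.0105169 = 4.5669 rad/s.

4.57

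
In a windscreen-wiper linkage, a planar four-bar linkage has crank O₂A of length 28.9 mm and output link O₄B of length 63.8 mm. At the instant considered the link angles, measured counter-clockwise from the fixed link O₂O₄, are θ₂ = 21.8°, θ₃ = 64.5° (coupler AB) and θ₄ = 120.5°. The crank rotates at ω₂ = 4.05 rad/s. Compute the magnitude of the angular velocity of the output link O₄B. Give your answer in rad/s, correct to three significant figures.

ω₂ = 4.05 rad/s
Differentiating the loop-closure r₂e^{iθ₂}+r₃e^{iθ₃}=r₁+r₄e^{iθ₄} gives r₂ω₂e^{iθ₂}+r₃ω₃e^{iθ₃}=r₄ω₄e^{iθ₄}.
Eliminating the other unknown: ω₄ = r₂ω₂ sin(θ₂−θ₃) / [r₄ sin(θ₄−θ₃)].
Numerator sine = -0.67816; denominator sine = +0.82904.
Result = 0.0289·4.05·(-0.67816) / (0.0638·(+0.82904)) = -1.5007 rad/s; magnitude 1.5007 rad/s.

1.50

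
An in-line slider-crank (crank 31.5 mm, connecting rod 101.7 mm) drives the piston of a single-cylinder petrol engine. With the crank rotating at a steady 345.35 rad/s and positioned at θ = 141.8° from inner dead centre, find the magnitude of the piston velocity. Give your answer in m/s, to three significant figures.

5.06

ω = 345.4 rad/s
For an in-line slider-crank, x = r cosθ + √(L² − r² sin²θ), so v = −rω sinθ·[1 + r cosθ/√(L² − r² sin²θ)].
With r = 0.0315 m, L = 0.1017 m, θ = 141.8°: √(L² − r² sin²θ) = 0.099817 m.
v = −0.0315·345.4·0.61841·[1 + 0.0315·-0.78586/0.099817] = -5.059 m/s.
|v| = 5.059 m/s.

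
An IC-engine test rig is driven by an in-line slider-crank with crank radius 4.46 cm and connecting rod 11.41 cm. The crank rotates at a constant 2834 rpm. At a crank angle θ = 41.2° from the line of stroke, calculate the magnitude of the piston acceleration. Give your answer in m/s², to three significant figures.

ω = 2π·2834/60 = 296.8 rad/s
x(θ) = r cosθ + √(L² − r² sin²θ); with ω constant, a = ω²·d²x/dθ².
d²x/dθ² = −r cosθ − r²(cos2θ)/√u − r⁴ sin²2θ/(4u^{3/2}),  u = L² − r² sin²θ = 0.0121558 m².
Substituting r = 0.0446 m, L = 0.1141 m, θ = 41.2°: d²x/dθ² = -0.036669 m.
a = ω²·d²x/dθ² = (296.8)²·(-0.036669) = -3229.7 m/s²;  |a| = 3229.7 m/s².

3230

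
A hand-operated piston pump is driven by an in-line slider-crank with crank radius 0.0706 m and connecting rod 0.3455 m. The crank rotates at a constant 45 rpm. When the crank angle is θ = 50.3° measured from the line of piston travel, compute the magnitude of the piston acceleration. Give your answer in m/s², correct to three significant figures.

0.945

ω = 2π·45/60 = 4.712 rad/s
x(θ) = r cosθ + √(L² − r² sin²θ); with ω constant, a = ω²·d²x/dθ².
d²x/dθ² = −r cosθ − r²(cos2θ)/√u − r⁴ sin²2θ/(4u^{3/2}),  u = L² − r² sin²θ = 0.11642 m².
Substituting r = 0.0706 m, L = 0.3455 m, θ = 50.3°: d²x/dθ² = -0.042561 m.
a = ω²·d²x/dθ² = (4.712)²·(-0.042561) = -0.94513 m/s²;  |a| = 0.94513 m/s².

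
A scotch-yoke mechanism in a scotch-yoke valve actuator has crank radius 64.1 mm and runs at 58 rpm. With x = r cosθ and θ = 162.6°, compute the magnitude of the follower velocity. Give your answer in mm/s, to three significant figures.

116

ω = 6.074 rad/s (from 58 rpm).
x = r cosθ ⇒ ẋ = −rω sinθ.
|v| = rω|sinθ| = 0.0641·6.074·|sin 162.6°| = 0.11642 m/s = 116.42 mm/s.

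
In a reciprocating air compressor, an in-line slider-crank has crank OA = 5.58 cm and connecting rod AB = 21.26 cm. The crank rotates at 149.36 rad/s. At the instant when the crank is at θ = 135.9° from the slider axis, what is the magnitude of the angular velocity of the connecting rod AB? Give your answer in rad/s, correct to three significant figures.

28.6

ω = 149.4 rad/s
The rod makes angle φ with the slider axis where L sinφ = r sinθ; differentiating, L cosφ·φ̇ = r ω cosθ.
L cosφ = √(L² − r² sin²θ) = 0.20902 m.
|ω_rod| = r ω |cosθ| / √(L² − r² sin²θ) = 0.0558·149.4·0.71813/0.20902 = 28.633 rad/s.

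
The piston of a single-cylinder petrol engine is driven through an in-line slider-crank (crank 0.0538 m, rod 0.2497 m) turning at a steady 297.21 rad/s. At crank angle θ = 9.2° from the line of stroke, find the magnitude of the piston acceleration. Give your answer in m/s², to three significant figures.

5660

ω = 297.2 rad/s
x(θ) = r cosθ + √(L² − r² sin²θ); with ω constant, a = ω²·d²x/dθ².
d²x/dθ² = −r cosθ − r²(cos2θ)/√u − r⁴ sin²2θ/(4u^{3/2}),  u = L² − r² sin²θ = 0.0622761 m².
Substituting r = 0.0538 m, L = 0.2497 m, θ = 9.2°: d²x/dθ² = -0.064127 m.
a = ω²·d²x/dθ² = (297.2)²·(-0.064127) = -5664.6 m/s²;  |a| = 5664.6 m/s².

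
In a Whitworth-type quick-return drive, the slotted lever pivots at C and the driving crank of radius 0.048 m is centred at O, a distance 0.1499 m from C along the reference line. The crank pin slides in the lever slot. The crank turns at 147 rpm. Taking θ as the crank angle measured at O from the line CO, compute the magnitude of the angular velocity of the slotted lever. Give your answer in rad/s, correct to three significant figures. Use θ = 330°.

3.53

ω = 15.39 rad/s (from 147 rpm).
Crank pin A relative to C: A = (d + r cosθ, r sinθ); lever angle φ = atan2(r sinθ, d + r cosθ).
Differentiating tanφ: φ̇ = rω(d cosθ + r)/(d² + r² + 2dr cosθ).
d² + r² + 2dr cosθ = |CA|² = 0.0372365 m²;  d cosθ + r = +0.17782 m.
|ω_lever| = |0.048·15.39·+0.17782| / 0.0372365 = 3.5285 rad/s.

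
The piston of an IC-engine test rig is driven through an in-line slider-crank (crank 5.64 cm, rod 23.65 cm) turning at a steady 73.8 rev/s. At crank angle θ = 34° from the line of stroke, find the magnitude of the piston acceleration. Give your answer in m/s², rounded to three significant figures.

ω = 2π·73.8 = 463.7 rad/s
x(θ) = r cosθ + √(L² − r² sin²θ); with ω constant, a = ω²·d²x/dθ².
d²x/dθ² = −r cosθ − r²(cos2θ)/√u − r⁴ sin²2θ/(4u^{3/2}),  u = L² − r² sin²θ = 0.0549376 m².
Substituting r = 0.0564 m, L = 0.2365 m, θ = 34°: d²x/dθ² = -0.052011 m.
a = ω²·d²x/dθ² = (463.7)²·(-0.052011) = -11183 m/s²;  |a| = 11183 m/s².

11200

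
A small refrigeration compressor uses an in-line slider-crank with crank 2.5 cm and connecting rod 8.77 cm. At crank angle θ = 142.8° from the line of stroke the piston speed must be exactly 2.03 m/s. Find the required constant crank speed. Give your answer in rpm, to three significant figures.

1670

For an in-line slider-crank, |v_piston| = rω|sinθ|·[1 + r cosθ/√(L² − r² sin²θ)].
With r = 0.025 m, L = 0.0877 m, θ = 142.8°: the bracketed kinematic factor |dx/dθ| = 0.011631 m.
ω = v/|dx/dθ| = 2.03/0.011631 = 174.54 rad/s.
N = 60ω/(2π) = 1666.7 rpm.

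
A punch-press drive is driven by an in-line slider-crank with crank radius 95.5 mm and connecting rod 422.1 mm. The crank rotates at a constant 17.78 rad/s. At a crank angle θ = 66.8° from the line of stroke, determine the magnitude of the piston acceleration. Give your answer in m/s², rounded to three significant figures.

ω = 17.78 rad/s
x(θ) = r cosθ + √(L² − r² sin²θ); with ω constant, a = ω²·d²x/dθ².
d²x/dθ² = −r cosθ − r²(cos2θ)/√u − r⁴ sin²2θ/(4u^{3/2}),  u = L² − r² sin²θ = 0.170464 m².
Substituting r = 0.0955 m, L = 0.4221 m, θ = 66.8°: d²x/dθ² = -0.022543 m.
a = ω²·d²x/dθ² = (17.78)²·(-0.022543) = -7.1264 m/s²;  |a| = 7.1264 m/s².

7.13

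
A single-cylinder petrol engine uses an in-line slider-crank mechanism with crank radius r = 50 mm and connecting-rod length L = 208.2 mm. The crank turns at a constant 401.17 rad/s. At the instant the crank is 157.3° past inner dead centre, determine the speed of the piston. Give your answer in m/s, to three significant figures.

6.02

ω = 401.2 rad/s
For an in-line slider-crank, x = r cosθ + √(L² − r² sin²θ), so v = −rω sinθ·[1 + r cosθ/√(L² − r² sin²θ)].
With r = 0.05 m, L = 0.2082 m, θ = 157.3°: √(L² − r² sin²θ) = 0.2073 m.
v = −0.05·401.2·0.38591·[1 + 0.05·-0.92254/0.2073] = -6.0183 m/s.
|v| = 6.0183 m/s.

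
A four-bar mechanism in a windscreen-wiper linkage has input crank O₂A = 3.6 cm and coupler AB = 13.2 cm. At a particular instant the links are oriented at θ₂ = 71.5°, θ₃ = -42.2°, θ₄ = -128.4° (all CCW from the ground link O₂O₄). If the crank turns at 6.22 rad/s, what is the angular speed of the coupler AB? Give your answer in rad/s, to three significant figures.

0.579

ω₂ = 6.22 rad/s
Differentiating the loop-closure r₂e^{iθ₂}+r₃e^{iθ₃}=r₁+r₄e^{iθ₄} gives r₂ω₂e^{iθ₂}+r₃ω₃e^{iθ₃}=r₄ω₄e^{iθ₄}.
Eliminating the other unknown: ω₃ = r₂ω₂ sin(θ₄−θ₂) / [r₃ sin(θ₃−θ₄)].
Numerator sine = +0.34038; denominator sine = +0.99780.
Result = 0.036·6.22·(+0.34038) / (0.132·(+0.99780)) = +0.57868 rad/s; magnitude 0.57868 rad/s.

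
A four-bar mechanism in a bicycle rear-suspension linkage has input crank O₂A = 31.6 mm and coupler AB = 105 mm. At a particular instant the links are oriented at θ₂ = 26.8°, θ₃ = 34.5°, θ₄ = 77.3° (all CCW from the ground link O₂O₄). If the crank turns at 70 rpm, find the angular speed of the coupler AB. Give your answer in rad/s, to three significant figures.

2.51

ω₂ = 7.33 rad/s (from 70 rpm).
Differentiating the loop-closure r₂e^{iθ₂}+r₃e^{iθ₃}=r₁+r₄e^{iθ₄} gives r₂ω₂e^{iθ₂}+r₃ω₃e^{iθ₃}=r₄ω₄e^{iθ₄}.
Eliminating the other unknown: ω₃ = r₂ω₂ sin(θ₄−θ₂) / [r₃ sin(θ₃−θ₄)].
Numerator sine = +0.77162; denominator sine = -0.67944.
Result = 0.0316·7.33·(+0.77162) / (0.105·(-0.67944)) = -2.5054 rad/s; magnitude 2.5054 rad/s.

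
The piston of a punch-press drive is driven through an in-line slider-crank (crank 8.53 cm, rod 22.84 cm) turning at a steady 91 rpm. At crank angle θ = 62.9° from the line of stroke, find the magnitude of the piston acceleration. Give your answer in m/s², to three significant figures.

ω = 2π·91/60 = 9.529 rad/s
x(θ) = r cosθ + √(L² − r² sin²θ); with ω constant, a = ω²·d²x/dθ².
d²x/dθ² = −r cosθ − r²(cos2θ)/√u − r⁴ sin²2θ/(4u^{3/2}),  u = L² − r² sin²θ = 0.0464004 m².
Substituting r = 0.0853 m, L = 0.2284 m, θ = 62.9°: d²x/dθ² = -0.01997 m.
a = ω²·d²x/dθ² = (9.529)²·(-0.01997) = -1.8135 m/s²;  |a| = 1.8135 m/s².

1.81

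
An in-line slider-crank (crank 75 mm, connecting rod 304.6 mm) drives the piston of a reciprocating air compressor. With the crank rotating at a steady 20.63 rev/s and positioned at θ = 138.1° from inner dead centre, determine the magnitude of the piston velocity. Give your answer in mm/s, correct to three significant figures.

5290

ω = 2π·20.6 = 129.6 rad/s
For an in-line slider-crank, x = r cosθ + √(L² − r² sin²θ), so v = −rω sinθ·[1 + r cosθ/√(L² − r² sin²θ)].
With r = 0.075 m, L = 0.3046 m, θ = 138.1°: √(L² − r² sin²θ) = 0.30045 m.
v = −0.075·129.6·0.66783·[1 + 0.075·-0.74431/0.30045] = -5.2862 m/s.
|v| = 5.2862 m/s = 5286.2 mm/s.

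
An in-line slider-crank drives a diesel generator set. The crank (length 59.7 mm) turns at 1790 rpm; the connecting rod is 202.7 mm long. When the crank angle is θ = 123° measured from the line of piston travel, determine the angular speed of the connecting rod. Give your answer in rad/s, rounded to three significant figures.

31.0

ω = 187.4 rad/s (converted from 1790 rpm).
The rod makes angle φ with the slider axis where L sinφ = r sinθ; differentiating, L cosφ·φ̇ = r ω cosθ.
L cosφ = √(L² − r² sin²θ) = 0.19642 m.
|ω_rod| = r ω |cosθ| / √(L² − r² sin²θ) = 0.0597·187.4·0.54464/0.19642 = 31.03 rad/s.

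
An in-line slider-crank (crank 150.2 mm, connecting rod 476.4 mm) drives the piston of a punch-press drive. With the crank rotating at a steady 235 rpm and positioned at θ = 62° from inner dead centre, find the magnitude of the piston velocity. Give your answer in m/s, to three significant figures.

ω = 2π·235/60 = 24.61 rad/s
For an in-line slider-crank, x = r cosθ + √(L² − r² sin²θ), so v = −rω sinθ·[1 + r cosθ/√(L² − r² sin²θ)].
With r = 0.1502 m, L = 0.4764 m, θ = 62°: √(L² − r² sin²θ) = 0.45757 m.
v = −0.1502·24.61·0.88295·[1 + 0.1502·0.46947/0.45757] = -3.7666 m/s.
|v| = 3.7666 m/s.

3.77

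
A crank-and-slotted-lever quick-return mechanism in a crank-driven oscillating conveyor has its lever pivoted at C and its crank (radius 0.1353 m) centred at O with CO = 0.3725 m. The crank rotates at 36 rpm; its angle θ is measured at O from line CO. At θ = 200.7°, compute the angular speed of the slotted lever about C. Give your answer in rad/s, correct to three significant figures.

ω = 3.77 rad/s (from 36 rpm).
Crank pin A relative to C: A = (d + r cosθ, r sinθ); lever angle φ = atan2(r sinθ, d + r cosθ).
Differentiating tanφ: φ̇ = rω(d cosθ + r)/(d² + r² + 2dr cosθ).
d² + r² + 2dr cosθ = |CA|² = 0.062771 m²;  d cosθ + r = -0.21315 m.
|ω_lever| = |0.1353·3.77·-0.21315| / 0.062771 = 1.7321 rad/s.

1.73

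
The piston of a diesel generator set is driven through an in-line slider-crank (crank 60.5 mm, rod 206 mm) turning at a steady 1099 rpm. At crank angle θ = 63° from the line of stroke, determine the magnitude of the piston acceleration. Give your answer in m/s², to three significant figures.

ω = 2π·1099/60 = 115.1 rad/s
x(θ) = r cosθ + √(L² − r² sin²θ); with ω constant, a = ω²·d²x/dθ².
d²x/dθ² = −r cosθ − r²(cos2θ)/√u − r⁴ sin²2θ/(4u^{3/2}),  u = L² − r² sin²θ = 0.0395302 m².
Substituting r = 0.0605 m, L = 0.206 m, θ = 63°: d²x/dθ² = -0.016924 m.
a = ω²·d²x/dθ² = (115.1)²·(-0.016924) = -224.16 m/s²;  |a| = 224.16 m/s².

224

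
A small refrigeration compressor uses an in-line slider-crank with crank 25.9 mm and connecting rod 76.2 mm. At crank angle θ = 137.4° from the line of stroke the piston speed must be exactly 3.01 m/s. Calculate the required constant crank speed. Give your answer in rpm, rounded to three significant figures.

2210

For an in-line slider-crank, |v_piston| = rω|sinθ|·[1 + r cosθ/√(L² − r² sin²θ)].
With r = 0.0259 m, L = 0.0762 m, θ = 137.4°: the bracketed kinematic factor |dx/dθ| = 0.013024 m.
ω = v/|dx/dθ| = 3.01/0.013024 = 231.11 rad/s.
N = 60ω/(2π) = 2207 rpm.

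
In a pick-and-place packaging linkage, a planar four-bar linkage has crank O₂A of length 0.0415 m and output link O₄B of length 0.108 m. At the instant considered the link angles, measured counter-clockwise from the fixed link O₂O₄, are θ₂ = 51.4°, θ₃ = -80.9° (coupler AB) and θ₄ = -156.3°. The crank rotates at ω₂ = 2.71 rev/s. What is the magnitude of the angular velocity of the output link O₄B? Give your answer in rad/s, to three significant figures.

5.00

ω₂ = 17.03 rad/s (from 2.71 rev/s).
Differentiating the loop-closure r₂e^{iθ₂}+r₃e^{iθ₃}=r₁+r₄e^{iθ₄} gives r₂ω₂e^{iθ₂}+r₃ω₃e^{iθ₃}=r₄ω₄e^{iθ₄}.
Eliminating the other unknown: ω₄ = r₂ω₂ sin(θ₂−θ₃) / [r₄ sin(θ₄−θ₃)].
Numerator sine = +0.73963; denominator sine = -0.96771.
Result = 0.0415·17.03·(+0.73963) / (0.108·(-0.96771)) = -5.0008 rad/s; magnitude 5.0008 rad/s.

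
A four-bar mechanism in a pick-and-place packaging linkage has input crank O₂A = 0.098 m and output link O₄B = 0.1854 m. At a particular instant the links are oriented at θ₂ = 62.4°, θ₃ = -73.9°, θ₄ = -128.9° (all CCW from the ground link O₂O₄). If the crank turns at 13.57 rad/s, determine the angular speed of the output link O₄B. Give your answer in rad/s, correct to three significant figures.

ω₂ = 13.57 rad/s
Differentiating the loop-closure r₂e^{iθ₂}+r₃e^{iθ₃}=r₁+r₄e^{iθ₄} gives r₂ω₂e^{iθ₂}+r₃ω₃e^{iθ₃}=r₄ω₄e^{iθ₄}.
Eliminating the other unknown: ω₄ = r₂ω₂ sin(θ₂−θ₃) / [r₄ sin(θ₄−θ₃)].
Numerator sine = +0.69088; denominator sine = -0.81915.
Result = 0.098·13.57·(+0.69088) / (0.1854·(-0.81915)) = -6.0497 rad/s; magnitude 6.0497 rad/s.

6.05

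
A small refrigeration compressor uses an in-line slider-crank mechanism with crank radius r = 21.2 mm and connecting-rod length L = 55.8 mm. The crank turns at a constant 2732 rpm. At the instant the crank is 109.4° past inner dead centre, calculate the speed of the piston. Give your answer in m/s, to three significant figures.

4.95

ω = 2π·2732/60 = 286.1 rad/s
For an in-line slider-crank, x = r cosθ + √(L² − r² sin²θ), so v = −rω sinθ·[1 + r cosθ/√(L² − r² sin²θ)].
With r = 0.0212 m, L = 0.0558 m, θ = 109.4°: √(L² − r² sin²θ) = 0.052094 m.
v = −0.0212·286.1·0.94322·[1 + 0.0212·-0.33216/0.052094] = -4.9475 m/s.
|v| = 4.9475 m/s.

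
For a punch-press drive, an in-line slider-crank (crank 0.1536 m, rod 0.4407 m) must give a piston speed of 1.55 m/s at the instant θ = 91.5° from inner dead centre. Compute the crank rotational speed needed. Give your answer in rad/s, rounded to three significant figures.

10.2

For an in-line slider-crank, |v_piston| = rω|sinθ|·[1 + r cosθ/√(L² − r² sin²θ)].
With r = 0.1536 m, L = 0.4407 m, θ = 91.5°: the bracketed kinematic factor |dx/dθ| = 0.15205 m.
ω = v/|dx/dθ| = 1.55/0.15205 = 10.194 rad/s.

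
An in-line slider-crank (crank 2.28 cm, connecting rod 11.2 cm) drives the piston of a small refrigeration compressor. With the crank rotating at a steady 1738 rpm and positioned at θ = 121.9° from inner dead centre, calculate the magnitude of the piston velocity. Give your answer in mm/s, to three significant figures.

3140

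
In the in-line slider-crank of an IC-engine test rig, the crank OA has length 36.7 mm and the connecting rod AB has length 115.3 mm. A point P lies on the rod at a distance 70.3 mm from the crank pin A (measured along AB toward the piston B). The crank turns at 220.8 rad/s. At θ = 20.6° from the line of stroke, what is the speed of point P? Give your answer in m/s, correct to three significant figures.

4.49

ω = 220.8 rad/s.  Crank-pin speed |V_A| = rω = 8.1034 m/s, perpendicular to OA.
Rod angle: sinφ = −(r/L) sinθ ⇒ φ = -6.430°; ω_rod = −rω cosθ/√(L²−r²sin²θ) = -66.203 rad/s.
V_P = V_A + ω_rod × AP, with AP = 0.0703 m along the rod.
Components: V_Px = −rω sinθ − a·ω_rod·sinφ = -3.3723 m/s;  V_Py = rω cosθ + a·ω_rod·cosφ = +2.9604 m/s.
|V_P| = √(V_Px² + V_Py²) = 4.4874 m/s.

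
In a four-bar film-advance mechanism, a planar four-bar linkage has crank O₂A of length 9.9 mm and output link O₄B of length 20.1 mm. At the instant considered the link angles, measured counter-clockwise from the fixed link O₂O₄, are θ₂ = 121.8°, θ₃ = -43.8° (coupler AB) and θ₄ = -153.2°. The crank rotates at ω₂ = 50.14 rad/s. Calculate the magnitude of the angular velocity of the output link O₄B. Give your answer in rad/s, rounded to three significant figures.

6.51

ω₂ = 50.14 rad/s
Differentiating the loop-closure r₂e^{iθ₂}+r₃e^{iθ₃}=r₁+r₄e^{iθ₄} gives r₂ω₂e^{iθ₂}+r₃ω₃e^{iθ₃}=r₄ω₄e^{iθ₄}.
Eliminating the other unknown: ω₄ = r₂ω₂ sin(θ₂−θ₃) / [r₄ sin(θ₄−θ₃)].
Numerator sine = +0.24869; denominator sine = -0.94322.
Result = 0.0099·50.14·(+0.24869) / (0.0201·(-0.94322)) = -6.5113 rad/s; magnitude 6.5113 rad/s.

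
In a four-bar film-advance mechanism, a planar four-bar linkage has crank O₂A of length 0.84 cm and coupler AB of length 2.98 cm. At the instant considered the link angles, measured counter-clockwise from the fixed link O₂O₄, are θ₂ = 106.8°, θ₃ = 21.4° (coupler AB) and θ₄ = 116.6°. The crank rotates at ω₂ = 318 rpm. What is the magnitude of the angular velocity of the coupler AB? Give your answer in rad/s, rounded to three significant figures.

ω₂ = 33.3 rad/s (from 318 rpm).
Differentiating the loop-closure r₂e^{iθ₂}+r₃e^{iθ₃}=r₁+r₄e^{iθ₄} gives r₂ω₂e^{iθ₂}+r₃ω₃e^{iθ₃}=r₄ω₄e^{iθ₄}.
Eliminating the other unknown: ω₃ = r₂ω₂ sin(θ₄−θ₂) / [r₃ sin(θ₃−θ₄)].
Numerator sine = +0.17021; denominator sine = -0.99588.
Result = 0.0084·33.3·(+0.17021) / (0.0298·(-0.99588)) = -1.6043 rad/s; magnitude 1.6043 rad/s.

1.60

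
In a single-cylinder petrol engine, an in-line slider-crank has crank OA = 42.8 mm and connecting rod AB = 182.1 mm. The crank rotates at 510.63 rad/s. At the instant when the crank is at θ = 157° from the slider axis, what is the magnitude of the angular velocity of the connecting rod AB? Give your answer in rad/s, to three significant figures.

111

ω = 510.6 rad/s
The rod makes angle φ with the slider axis where L sinφ = r sinθ; differentiating, L cosφ·φ̇ = r ω cosθ.
L cosφ = √(L² − r² sin²θ) = 0.18133 m.
|ω_rod| = r ω |cosθ| / √(L² − r² sin²θ) = 0.0428·510.6·0.92050/0.18133 = 110.94 rad/s.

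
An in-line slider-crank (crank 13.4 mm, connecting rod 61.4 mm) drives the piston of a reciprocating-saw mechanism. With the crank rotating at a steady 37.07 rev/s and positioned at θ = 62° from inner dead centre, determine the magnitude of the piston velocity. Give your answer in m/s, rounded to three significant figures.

3.04

ω = 2π·37.1 = 232.9 rad/s
For an in-line slider-crank, x = r cosθ + √(L² − r² sin²θ), so v = −rω sinθ·[1 + r cosθ/√(L² − r² sin²θ)].
With r = 0.0134 m, L = 0.0614 m, θ = 62°: √(L² − r² sin²θ) = 0.060249 m.
v = −0.0134·232.9·0.88295·[1 + 0.0134·0.46947/0.060249] = -3.0435 m/s.
|v| = 3.0435 m/s.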